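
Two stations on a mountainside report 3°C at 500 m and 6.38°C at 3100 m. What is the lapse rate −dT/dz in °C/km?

Γ = −ΔT/Δz = (3 − 6.38) / (3100 − 500) m
  = -3.38°C / 2.6 km = -1.3°C/km

-1.3°C/km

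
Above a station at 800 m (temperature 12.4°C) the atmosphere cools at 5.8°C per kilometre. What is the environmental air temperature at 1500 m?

800 → 1500 m (environmental, 5.8°C/km): ΔT = -5.8 × 0.7 = -4.06°C → T = 8.34°C

8.34°C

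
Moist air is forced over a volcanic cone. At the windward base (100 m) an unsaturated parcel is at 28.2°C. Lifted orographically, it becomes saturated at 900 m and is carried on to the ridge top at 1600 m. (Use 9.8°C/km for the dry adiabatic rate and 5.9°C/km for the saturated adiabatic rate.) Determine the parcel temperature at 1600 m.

16.23°C

Dry to 900 m: -9.8 × 0.8 km = -7.84°C, so T = 20.36°C.
Saturated to 1600 m: -5.9 × 0.7 km = -4.13°C, so T = 16.23°C.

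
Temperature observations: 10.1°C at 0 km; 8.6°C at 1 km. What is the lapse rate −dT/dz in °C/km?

Γ = −ΔT/Δz = (10.1 − 8.6) / (1000 − 0) m
  = 1.5°C / 1 km = 1.5°C/km

1.5°C/km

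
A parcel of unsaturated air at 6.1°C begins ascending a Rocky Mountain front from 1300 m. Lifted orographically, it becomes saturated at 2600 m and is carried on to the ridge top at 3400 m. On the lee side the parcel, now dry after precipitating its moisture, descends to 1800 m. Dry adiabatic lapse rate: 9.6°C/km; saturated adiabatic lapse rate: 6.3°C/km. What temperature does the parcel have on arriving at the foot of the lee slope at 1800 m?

3.94°C

Dry to 2600 m: -9.6 × 1.3 km = -12.48°C, so T = -6.38°C.
Saturated to 3400 m: -6.3 × 0.8 km = -5.04°C, so T = -11.42°C.
Dry descent to 1800 m: +9.6 × 1.6 km = +15.36°C, so T = 3.94°C.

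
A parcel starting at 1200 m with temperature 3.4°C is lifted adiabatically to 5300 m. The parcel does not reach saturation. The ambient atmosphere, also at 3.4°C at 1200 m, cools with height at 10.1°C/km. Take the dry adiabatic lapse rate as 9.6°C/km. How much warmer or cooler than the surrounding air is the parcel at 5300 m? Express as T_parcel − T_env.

Parcel:
  From 1200 m to 5300 m (dry): cools by 9.6 × 4.1 = 39.36°C, giving -35.96°C.
Environment:
  From 1200 m to 5300 m (environment): cools by 10.1 × 4.1 = 41.41°C, giving -38.01°C.
T_parcel − T_env = -35.96 − (-38.01) = +2.05°C

+2.05°C (parcel warmer than environment)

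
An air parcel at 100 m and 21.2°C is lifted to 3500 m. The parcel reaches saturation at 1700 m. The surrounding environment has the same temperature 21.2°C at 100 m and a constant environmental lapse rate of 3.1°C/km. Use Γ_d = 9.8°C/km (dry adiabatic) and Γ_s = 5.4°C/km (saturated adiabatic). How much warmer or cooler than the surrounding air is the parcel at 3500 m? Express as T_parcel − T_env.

-14.86°C (parcel cooler than environment)

Parcel:
  100 → 1700 m (dry, 9.8°C/km): ΔT = -9.8 × 1.6 = -15.68°C → T = 5.52°C
  1700 → 3500 m (saturated, 5.4°C/km): ΔT = -5.4 × 1.8 = -9.72°C → T = -4.2°C
Environment:
  100 → 3500 m (environment, 3.1°C/km): ΔT = -3.1 × 3.4 = -10.54°C → T = 10.66°C
T_parcel − T_env = -4.2 − 10.66 = -14.86°C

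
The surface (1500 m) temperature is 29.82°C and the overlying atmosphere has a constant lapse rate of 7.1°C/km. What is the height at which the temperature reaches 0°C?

5700 m

Height above start = (29.82 − 0) / 7.1 = 4.2 km
Altitude = 1500 m + 4200 m = 5700 m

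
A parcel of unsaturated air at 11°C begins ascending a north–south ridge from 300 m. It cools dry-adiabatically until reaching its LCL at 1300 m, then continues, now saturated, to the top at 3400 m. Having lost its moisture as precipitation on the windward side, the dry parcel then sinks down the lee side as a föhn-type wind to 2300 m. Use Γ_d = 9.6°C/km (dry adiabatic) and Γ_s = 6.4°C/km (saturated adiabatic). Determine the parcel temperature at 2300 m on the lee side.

-1.48°C

From 300 m to 1300 m (dry): cools by 9.6 × 1 = 9.6°C, giving 1.4°C.
From 1300 m to 3400 m (saturated): cools by 6.4 × 2.1 = 13.44°C, giving -12.04°C.
From 3400 m to 2300 m (dry descent): warms by 9.6 × 1.1 = 10.56°C, giving -1.48°C.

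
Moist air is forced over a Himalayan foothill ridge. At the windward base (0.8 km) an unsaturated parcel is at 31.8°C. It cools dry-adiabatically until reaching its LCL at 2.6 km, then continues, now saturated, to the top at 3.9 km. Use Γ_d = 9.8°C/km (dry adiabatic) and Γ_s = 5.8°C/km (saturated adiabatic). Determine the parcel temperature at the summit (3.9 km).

800–2600 m, dry: Δz = 1.8 km ⇒ ΔT = -17.64°C; T = 14.16°C
2600–3900 m, saturated: Δz = 1.3 km ⇒ ΔT = -7.54°C; T = 6.62°C

6.62°C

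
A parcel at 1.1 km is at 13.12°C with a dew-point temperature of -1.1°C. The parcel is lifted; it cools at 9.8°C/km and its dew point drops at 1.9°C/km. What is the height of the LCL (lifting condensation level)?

T and T_d converge at 9.8 − 1.9 = 7.9°C per km
Height above start = (13.12 − (-1.1)) / 7.9 = 1.8 km
LCL altitude = 1100 m + 1800 m = 2900 m

2.9 km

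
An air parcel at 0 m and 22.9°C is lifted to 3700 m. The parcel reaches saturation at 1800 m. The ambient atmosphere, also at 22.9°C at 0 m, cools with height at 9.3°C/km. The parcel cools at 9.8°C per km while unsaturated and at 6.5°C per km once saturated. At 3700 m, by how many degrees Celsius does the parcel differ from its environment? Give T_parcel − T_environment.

+4.42°C (parcel warmer than environment)

Parcel:
  0–1800 m, dry: Δz = 1.8 km ⇒ ΔT = -17.64°C; T = 5.26°C
  1800–3700 m, saturated: Δz = 1.9 km ⇒ ΔT = -12.35°C; T = -7.09°C
Environment:
  0–3700 m, environment: Δz = 3.7 km ⇒ ΔT = -34.41°C; T = -11.51°C
T_parcel − T_env = -7.09 − (-11.51) = +4.42°C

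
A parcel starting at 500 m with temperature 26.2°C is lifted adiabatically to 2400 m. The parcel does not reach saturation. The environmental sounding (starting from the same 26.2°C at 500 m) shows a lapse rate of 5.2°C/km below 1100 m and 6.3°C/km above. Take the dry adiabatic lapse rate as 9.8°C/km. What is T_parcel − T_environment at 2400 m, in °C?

Parcel:
  Dry to 2400 m: -9.8 × 1.9 km = -18.62°C, so T = 7.58°C.
Environment:
  Environment, lower layer to 1100 m: -5.2 × 0.6 km = -3.12°C, so T = 23.08°C.
  Environment, upper layer to 2400 m: -6.3 × 1.3 km = -8.19°C, so T = 14.89°C.
T_parcel − T_env = 7.58 − 14.89 = -7.31°C

-7.31°C (parcel cooler than environment)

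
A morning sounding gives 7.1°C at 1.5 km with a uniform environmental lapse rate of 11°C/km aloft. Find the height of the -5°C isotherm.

Height above start = (7.1 − (-5)) / 11 = 1.1 km
Altitude = 1500 m + 1100 m = 2600 m

2.6 km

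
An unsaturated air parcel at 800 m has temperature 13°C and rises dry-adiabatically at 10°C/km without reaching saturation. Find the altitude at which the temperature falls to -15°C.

Height above start = (13 − (-15)) / 10 = 2.8 km
Altitude = 800 m + 2800 m = 3600 m

3600 m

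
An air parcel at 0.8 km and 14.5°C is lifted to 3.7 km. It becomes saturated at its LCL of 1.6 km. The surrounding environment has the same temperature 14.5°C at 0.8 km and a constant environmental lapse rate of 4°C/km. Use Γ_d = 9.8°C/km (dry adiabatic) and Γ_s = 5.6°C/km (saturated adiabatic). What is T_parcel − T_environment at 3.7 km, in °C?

Parcel:
  800–1600 m, dry: Δz = 0.8 km ⇒ ΔT = -7.84°C; T = 6.66°C
  1600–3700 m, saturated: Δz = 2.1 km ⇒ ΔT = -11.76°C; T = -5.1°C
Environment:
  800–3700 m, environment: Δz = 2.9 km ⇒ ΔT = -11.6°C; T = 2.9°C
T_parcel − T_env = -5.1 − 2.9 = -8°C

-8°C (parcel cooler than environment)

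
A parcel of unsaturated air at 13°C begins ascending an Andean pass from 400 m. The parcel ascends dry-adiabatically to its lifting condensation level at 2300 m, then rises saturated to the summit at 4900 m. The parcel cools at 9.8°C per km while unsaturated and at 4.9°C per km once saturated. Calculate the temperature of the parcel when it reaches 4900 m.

-18.36°C

From 400 m to 2300 m (dry): cools by 9.8 × 1.9 = 18.62°C, giving -5.62°C.
From 2300 m to 4900 m (saturated): cools by 4.9 × 2.6 = 12.74°C, giving -18.36°C.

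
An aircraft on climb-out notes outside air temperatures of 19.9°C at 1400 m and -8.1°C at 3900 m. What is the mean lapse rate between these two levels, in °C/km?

Γ = −ΔT/Δz = (19.9 − (-8.1)) / (3900 − 1400) m
  = 28°C / 2.5 km = 11.2°C/km

11.2°C/km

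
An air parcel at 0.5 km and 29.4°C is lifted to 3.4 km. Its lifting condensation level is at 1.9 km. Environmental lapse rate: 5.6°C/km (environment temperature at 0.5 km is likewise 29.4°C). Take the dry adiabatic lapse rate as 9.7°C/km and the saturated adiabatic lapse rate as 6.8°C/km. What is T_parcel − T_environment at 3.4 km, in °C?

-7.54°C (parcel cooler than environment)

Parcel:
  500 → 1900 m (dry, 9.7°C/km): ΔT = -9.7 × 1.4 = -13.58°C → T = 15.82°C
  1900 → 3400 m (saturated, 6.8°C/km): ΔT = -6.8 × 1.5 = -10.2°C → T = 5.62°C
Environment:
  500 → 3400 m (environment, 5.6°C/km): ΔT = -5.6 × 2.9 = -16.24°C → T = 13.16°C
T_parcel − T_env = 5.62 − 13.16 = -7.54°C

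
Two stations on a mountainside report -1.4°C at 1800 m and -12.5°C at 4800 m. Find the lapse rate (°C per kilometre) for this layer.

3.7°C/km

Γ = −ΔT/Δz = (-1.4 − (-12.5)) / (4800 − 1800) m
  = 11.1°C / 3 km = 3.7°C/km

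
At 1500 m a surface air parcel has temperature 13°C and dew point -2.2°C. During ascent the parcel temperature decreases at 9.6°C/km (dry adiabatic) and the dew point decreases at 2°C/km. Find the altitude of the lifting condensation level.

T and T_d converge at 9.6 − 2 = 7.6°C per km
Height above start = (13 − (-2.2)) / 7.6 = 2 km
LCL altitude = 1500 m + 2000 m = 3500 m

3500 m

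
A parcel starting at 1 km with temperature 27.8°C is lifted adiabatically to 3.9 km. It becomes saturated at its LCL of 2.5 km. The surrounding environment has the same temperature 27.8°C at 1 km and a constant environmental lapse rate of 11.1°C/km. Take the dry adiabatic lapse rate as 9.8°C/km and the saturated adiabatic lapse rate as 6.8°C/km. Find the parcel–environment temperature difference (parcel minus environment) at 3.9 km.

+7.97°C (parcel warmer than environment)

Parcel:
  1000–2500 m, dry: Δz = 1.5 km ⇒ ΔT = -14.7°C; T = 13.1°C
  2500–3900 m, saturated: Δz = 1.4 km ⇒ ΔT = -9.52°C; T = 3.58°C
Environment:
  1000–3900 m, environment: Δz = 2.9 km ⇒ ΔT = -32.19°C; T = -4.39°C
T_parcel − T_env = 3.58 − (-4.39) = +7.97°C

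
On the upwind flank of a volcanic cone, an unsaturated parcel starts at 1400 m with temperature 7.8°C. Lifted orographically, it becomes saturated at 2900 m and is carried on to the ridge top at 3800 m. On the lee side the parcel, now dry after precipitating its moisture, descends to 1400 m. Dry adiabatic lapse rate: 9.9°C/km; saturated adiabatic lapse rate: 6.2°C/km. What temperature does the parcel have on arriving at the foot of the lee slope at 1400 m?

1400–2900 m, dry: Δz = 1.5 km ⇒ ΔT = -14.85°C; T = -7.05°C
2900–3800 m, saturated: Δz = 0.9 km ⇒ ΔT = -5.58°C; T = -12.63°C
3800–1400 m, dry descent: Δz = 2.4 km ⇒ ΔT = +23.76°C; T = 11.13°C

11.13°C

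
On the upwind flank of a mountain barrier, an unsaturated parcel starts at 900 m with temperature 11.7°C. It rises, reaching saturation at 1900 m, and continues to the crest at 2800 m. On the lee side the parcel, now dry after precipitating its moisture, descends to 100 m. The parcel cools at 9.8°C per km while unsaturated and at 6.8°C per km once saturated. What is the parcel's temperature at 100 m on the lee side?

900–1900 m, dry: Δz = 1 km ⇒ ΔT = -9.8°C; T = 1.9°C
1900–2800 m, saturated: Δz = 0.9 km ⇒ ΔT = -6.12°C; T = -4.22°C
2800–100 m, dry descent: Δz = 2.7 km ⇒ ΔT = +26.46°C; T = 22.24°C

22.24°C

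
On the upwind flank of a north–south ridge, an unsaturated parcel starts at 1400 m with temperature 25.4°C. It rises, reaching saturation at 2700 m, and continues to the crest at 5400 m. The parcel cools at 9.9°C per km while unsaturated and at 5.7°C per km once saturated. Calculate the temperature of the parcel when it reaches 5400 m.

1400–2700 m, dry: Δz = 1.3 km ⇒ ΔT = -12.87°C; T = 12.53°C
2700–5400 m, saturated: Δz = 2.7 km ⇒ ΔT = -15.39°C; T = -2.86°C

-2.86°C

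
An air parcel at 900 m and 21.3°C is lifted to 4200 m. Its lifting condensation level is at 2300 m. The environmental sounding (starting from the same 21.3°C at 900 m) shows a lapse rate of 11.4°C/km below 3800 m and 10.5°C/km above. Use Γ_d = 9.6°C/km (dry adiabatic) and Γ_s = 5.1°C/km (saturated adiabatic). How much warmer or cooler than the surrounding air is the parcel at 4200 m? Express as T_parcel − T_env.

Parcel:
  900–2300 m, dry: Δz = 1.4 km ⇒ ΔT = -13.44°C; T = 7.86°C
  2300–4200 m, saturated: Δz = 1.9 km ⇒ ΔT = -9.69°C; T = -1.83°C
Environment:
  900–3800 m, environment, lower layer: Δz = 2.9 km ⇒ ΔT = -33.06°C; T = -11.76°C
  3800–4200 m, environment, upper layer: Δz = 0.4 km ⇒ ΔT = -4.2°C; T = -15.96°C
T_parcel − T_env = -1.83 − (-15.96) = +14.13°C

+14.13°C (parcel warmer than environment)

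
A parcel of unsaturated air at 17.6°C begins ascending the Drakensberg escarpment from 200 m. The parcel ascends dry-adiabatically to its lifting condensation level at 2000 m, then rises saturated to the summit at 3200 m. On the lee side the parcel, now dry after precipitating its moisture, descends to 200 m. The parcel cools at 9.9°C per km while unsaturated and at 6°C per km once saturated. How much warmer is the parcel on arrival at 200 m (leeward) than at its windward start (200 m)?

Dry to 2000 m: -9.9 × 1.8 km = -17.82°C, so T = -0.22°C.
Saturated to 3200 m: -6 × 1.2 km = -7.2°C, so T = -7.42°C.
Dry descent to 200 m: +9.9 × 3 km = +29.7°C, so T = 22.28°C.
Net change vs windward start: 22.28 − 17.6 = +4.68°C

+4.68°C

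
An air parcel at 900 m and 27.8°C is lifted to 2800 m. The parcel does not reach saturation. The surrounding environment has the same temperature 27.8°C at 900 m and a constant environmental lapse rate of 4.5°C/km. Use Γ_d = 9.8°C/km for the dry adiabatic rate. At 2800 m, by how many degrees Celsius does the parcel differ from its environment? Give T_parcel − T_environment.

-10.07°C (parcel cooler than environment)

Parcel:
  900 → 2800 m (dry, 9.8°C/km): ΔT = -9.8 × 1.9 = -18.62°C → T = 9.18°C
Environment:
  900 → 2800 m (environment, 4.5°C/km): ΔT = -4.5 × 1.9 = -8.55°C → T = 19.25°C
T_parcel − T_env = 9.18 − 19.25 = -10.07°C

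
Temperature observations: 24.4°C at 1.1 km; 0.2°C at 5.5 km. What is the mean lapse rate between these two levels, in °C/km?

Γ = −ΔT/Δz = (24.4 − 0.2) / (5500 − 1100) m
  = 24.2°C / 4.4 km = 5.5°C/km

5.5°C/km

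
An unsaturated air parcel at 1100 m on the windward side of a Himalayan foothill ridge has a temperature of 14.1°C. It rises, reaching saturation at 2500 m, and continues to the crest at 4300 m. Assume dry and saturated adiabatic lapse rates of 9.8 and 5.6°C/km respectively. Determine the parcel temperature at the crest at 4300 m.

1100 → 2500 m (dry, 9.8°C/km): ΔT = -9.8 × 1.4 = -13.72°C → T = 0.38°C
2500 → 4300 m (saturated, 5.6°C/km): ΔT = -5.6 × 1.8 = -10.08°C → T = -9.7°C

-9.7°C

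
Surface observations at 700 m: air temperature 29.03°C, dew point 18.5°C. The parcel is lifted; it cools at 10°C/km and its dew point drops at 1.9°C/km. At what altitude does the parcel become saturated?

T and T_d converge at 10 − 1.9 = 8.1°C per km
Height above start = (29.03 − 18.5) / 8.1 = 1.3 km
LCL altitude = 700 m + 1300 m = 2000 m

2000 m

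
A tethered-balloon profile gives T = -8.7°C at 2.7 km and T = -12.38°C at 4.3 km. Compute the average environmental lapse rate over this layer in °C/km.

Γ = −ΔT/Δz = (-8.7 − (-12.38)) / (4300 − 2700) m
  = 3.68°C / 1.6 km = 2.3°C/km

2.3°C/km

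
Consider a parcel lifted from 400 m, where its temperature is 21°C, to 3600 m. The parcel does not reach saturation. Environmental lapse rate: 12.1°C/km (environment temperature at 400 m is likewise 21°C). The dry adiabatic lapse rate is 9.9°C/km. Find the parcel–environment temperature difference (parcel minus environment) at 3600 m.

+7.04°C (parcel warmer than environment)

Parcel:
  400–3600 m, dry: Δz = 3.2 km ⇒ ΔT = -31.68°C; T = -10.68°C
Environment:
  400–3600 m, environment: Δz = 3.2 km ⇒ ΔT = -38.72°C; T = -17.72°C
T_parcel − T_env = -10.68 − (-17.72) = +7.04°C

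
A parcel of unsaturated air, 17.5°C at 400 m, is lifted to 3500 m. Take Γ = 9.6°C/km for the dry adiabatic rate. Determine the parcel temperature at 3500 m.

-12.26°C

Dry adiabatic to 3500 m: -9.6 × 3.1 km = -29.76°C, so T = -12.26°C.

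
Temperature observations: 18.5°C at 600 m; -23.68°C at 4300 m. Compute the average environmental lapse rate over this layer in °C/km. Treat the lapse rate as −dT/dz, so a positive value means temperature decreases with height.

Γ = −ΔT/Δz = (18.5 − (-23.68)) / (4300 − 600) m
  = 42.18°C / 3.7 km = 11.4°C/km

11.4°C/km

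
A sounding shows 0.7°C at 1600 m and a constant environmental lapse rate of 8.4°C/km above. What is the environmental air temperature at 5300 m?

From 1600 m to 5300 m (environmental): cools by 8.4 × 3.7 = 31.08°C, giving -30.38°C.

-30.38°C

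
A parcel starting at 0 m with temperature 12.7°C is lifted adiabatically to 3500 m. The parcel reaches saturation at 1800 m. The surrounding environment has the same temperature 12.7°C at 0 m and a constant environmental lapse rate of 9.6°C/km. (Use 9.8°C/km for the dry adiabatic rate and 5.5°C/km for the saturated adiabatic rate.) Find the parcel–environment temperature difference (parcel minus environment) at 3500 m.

Parcel:
  0–1800 m, dry: Δz = 1.8 km ⇒ ΔT = -17.64°C; T = -4.94°C
  1800–3500 m, saturated: Δz = 1.7 km ⇒ ΔT = -9.35°C; T = -14.29°C
Environment:
  0–3500 m, environment: Δz = 3.5 km ⇒ ΔT = -33.6°C; T = -20.9°C
T_parcel − T_env = -14.29 − (-20.9) = +6.61°C

+6.61°C (parcel warmer than environment)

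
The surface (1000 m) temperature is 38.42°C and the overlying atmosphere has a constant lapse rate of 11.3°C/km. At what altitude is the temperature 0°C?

Height above start = (38.42 − 0) / 11.3 = 3.4 km
Altitude = 1000 m + 3400 m = 4400 m

4400 m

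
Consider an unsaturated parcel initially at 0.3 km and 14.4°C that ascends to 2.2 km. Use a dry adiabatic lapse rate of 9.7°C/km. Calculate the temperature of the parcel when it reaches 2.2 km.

-4.03°C

From 300 m to 2200 m (dry adiabatic): cools by 9.7 × 1.9 = 18.43°C, giving -4.03°C.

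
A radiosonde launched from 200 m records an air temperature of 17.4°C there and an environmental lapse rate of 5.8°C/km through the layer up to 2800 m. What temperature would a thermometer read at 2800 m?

2.32°C

200 → 2800 m (environmental, 5.8°C/km): ΔT = -5.8 × 2.6 = -15.08°C → T = 2.32°C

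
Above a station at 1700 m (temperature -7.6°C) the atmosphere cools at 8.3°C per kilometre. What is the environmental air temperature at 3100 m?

-19.22°C

From 1700 m to 3100 m (environmental): cools by 8.3 × 1.4 = 11.62°C, giving -19.22°C.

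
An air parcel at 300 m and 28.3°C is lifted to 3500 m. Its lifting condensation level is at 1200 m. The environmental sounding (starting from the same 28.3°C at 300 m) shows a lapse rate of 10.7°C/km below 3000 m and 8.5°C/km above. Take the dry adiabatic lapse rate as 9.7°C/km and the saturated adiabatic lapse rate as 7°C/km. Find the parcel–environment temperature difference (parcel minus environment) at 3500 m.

+8.31°C (parcel warmer than environment)

Parcel:
  300–1200 m, dry: Δz = 0.9 km ⇒ ΔT = -8.73°C; T = 19.57°C
  1200–3500 m, saturated: Δz = 2.3 km ⇒ ΔT = -16.1°C; T = 3.47°C
Environment:
  300–3000 m, environment, lower layer: Δz = 2.7 km ⇒ ΔT = -28.89°C; T = -0.59°C
  3000–3500 m, environment, upper layer: Δz = 0.5 km ⇒ ΔT = -4.25°C; T = -4.84°C
T_parcel − T_env = 3.47 − (-4.84) = +8.31°C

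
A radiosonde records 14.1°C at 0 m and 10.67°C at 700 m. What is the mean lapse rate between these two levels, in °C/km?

4.9°C/km

Γ = −ΔT/Δz = (14.1 − 10.67) / (700 − 0) m
  = 3.43°C / 0.7 km = 4.9°C/km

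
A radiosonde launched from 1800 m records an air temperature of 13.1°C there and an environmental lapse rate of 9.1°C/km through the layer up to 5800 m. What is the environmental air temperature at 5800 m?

From 1800 m to 5800 m (environmental): cools by 9.1 × 4 = 36.4°C, giving -23.3°C.

-23.3°C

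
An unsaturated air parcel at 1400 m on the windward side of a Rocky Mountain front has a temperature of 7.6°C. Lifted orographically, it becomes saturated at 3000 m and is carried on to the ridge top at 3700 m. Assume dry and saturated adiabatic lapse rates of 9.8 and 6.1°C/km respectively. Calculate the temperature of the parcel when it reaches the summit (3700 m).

-12.35°C

From 1400 m to 3000 m (dry): cools by 9.8 × 1.6 = 15.68°C, giving -8.08°C.
From 3000 m to 3700 m (saturated): cools by 6.1 × 0.7 = 4.27°C, giving -12.35°C.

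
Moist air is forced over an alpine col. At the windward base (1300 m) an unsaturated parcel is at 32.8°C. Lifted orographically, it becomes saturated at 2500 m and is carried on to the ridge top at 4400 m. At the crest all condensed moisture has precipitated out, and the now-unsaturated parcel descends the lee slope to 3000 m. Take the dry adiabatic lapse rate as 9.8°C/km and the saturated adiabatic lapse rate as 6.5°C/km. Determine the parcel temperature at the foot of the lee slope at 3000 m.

22.41°C

Dry to 2500 m: -9.8 × 1.2 km = -11.76°C, so T = 21.04°C.
Saturated to 4400 m: -6.5 × 1.9 km = -12.35°C, so T = 8.69°C.
Dry descent to 3000 m: +9.8 × 1.4 km = +13.72°C, so T = 22.41°C.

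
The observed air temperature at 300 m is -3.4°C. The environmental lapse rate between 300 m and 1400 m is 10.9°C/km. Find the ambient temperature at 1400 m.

-15.39°C

From 300 m to 1400 m (environmental): cools by 10.9 × 1.1 = 11.99°C, giving -15.39°C.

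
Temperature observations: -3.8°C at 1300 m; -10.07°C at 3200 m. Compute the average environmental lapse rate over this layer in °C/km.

Γ = −ΔT/Δz = (-3.8 − (-10.07)) / (3200 − 1300) m
  = 6.27°C / 1.9 km = 3.3°C/km

3.3°C/km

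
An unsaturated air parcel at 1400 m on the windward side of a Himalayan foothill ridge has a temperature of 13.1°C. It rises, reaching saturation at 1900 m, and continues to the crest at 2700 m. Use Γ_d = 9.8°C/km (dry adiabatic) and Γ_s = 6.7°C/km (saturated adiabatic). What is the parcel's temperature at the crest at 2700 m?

1400 → 1900 m (dry, 9.8°C/km): ΔT = -9.8 × 0.5 = -4.9°C → T = 8.2°C
1900 → 2700 m (saturated, 6.7°C/km): ΔT = -6.7 × 0.8 = -5.36°C → T = 2.84°C

2.84°C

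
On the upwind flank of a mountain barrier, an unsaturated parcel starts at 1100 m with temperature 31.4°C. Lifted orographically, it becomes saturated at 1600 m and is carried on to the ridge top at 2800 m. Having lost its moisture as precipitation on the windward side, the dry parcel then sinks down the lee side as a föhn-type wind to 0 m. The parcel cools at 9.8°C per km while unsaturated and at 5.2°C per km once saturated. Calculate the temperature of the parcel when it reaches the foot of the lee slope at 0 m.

47.7°C

1100–1600 m, dry: Δz = 0.5 km ⇒ ΔT = -4.9°C; T = 26.5°C
1600–2800 m, saturated: Δz = 1.2 km ⇒ ΔT = -6.24°C; T = 20.26°C
2800–0 m, dry descent: Δz = 2.8 km ⇒ ΔT = +27.44°C; T = 47.7°C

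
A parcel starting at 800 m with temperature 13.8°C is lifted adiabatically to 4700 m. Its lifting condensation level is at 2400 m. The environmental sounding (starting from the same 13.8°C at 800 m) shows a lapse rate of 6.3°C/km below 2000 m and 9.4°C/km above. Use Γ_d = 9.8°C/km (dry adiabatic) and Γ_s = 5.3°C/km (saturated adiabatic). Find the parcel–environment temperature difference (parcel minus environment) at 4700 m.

+5.07°C (parcel warmer than environment)

Parcel:
  Dry to 2400 m: -9.8 × 1.6 km = -15.68°C, so T = -1.88°C.
  Saturated to 4700 m: -5.3 × 2.3 km = -12.19°C, so T = -14.07°C.
Environment:
  Environment, lower layer to 2000 m: -6.3 × 1.2 km = -7.56°C, so T = 6.24°C.
  Environment, upper layer to 4700 m: -9.4 × 2.7 km = -25.38°C, so T = -19.14°C.
T_parcel − T_env = -14.07 − (-19.14) = +5.07°C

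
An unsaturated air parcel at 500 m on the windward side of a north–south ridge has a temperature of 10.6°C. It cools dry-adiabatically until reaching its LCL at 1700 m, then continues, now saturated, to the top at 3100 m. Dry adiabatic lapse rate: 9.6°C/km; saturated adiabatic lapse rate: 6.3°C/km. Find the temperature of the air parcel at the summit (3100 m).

500 → 1700 m (dry, 9.6°C/km): ΔT = -9.6 × 1.2 = -11.52°C → T = -0.92°C
1700 → 3100 m (saturated, 6.3°C/km): ΔT = -6.3 × 1.4 = -8.82°C → T = -9.74°C

-9.74°C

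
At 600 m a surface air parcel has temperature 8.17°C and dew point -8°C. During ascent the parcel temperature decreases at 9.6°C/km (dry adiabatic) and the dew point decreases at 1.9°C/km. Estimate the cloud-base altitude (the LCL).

T and T_d converge at 9.6 − 1.9 = 7.7°C per km
Height above start = (8.17 − (-8)) / 7.7 = 2.1 km
LCL altitude = 600 m + 2100 m = 2700 m

2700 m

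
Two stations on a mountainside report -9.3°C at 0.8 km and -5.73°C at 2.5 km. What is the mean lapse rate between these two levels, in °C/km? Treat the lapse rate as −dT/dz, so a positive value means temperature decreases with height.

Γ = −ΔT/Δz = (-9.3 − (-5.73)) / (2500 − 800) m
  = -3.57°C / 1.7 km = -2.1°C/km

-2.1°C/km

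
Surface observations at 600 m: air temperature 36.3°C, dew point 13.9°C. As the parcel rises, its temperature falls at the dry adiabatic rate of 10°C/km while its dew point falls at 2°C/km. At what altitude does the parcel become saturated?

3400 m

T and T_d converge at 10 − 2 = 8°C per km
Height above start = (36.3 − 13.9) / 8 = 2.8 km
LCL altitude = 600 m + 2800 m = 3400 m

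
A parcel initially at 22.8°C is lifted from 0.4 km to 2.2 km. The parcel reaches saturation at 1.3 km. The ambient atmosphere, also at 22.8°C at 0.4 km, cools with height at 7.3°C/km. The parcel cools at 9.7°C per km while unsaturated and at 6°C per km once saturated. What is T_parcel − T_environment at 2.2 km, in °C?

-0.99°C (parcel cooler than environment)

Parcel:
  400–1300 m, dry: Δz = 0.9 km ⇒ ΔT = -8.73°C; T = 14.07°C
  1300–2200 m, saturated: Δz = 0.9 km ⇒ ΔT = -5.4°C; T = 8.67°C
Environment:
  400–2200 m, environment: Δz = 1.8 km ⇒ ΔT = -13.14°C; T = 9.66°C
T_parcel − T_env = 8.67 − 9.66 = -0.99°C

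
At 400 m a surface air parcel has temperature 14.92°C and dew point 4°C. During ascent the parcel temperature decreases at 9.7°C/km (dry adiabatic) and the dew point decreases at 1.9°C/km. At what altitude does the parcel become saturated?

1800 m

T and T_d converge at 9.7 − 1.9 = 7.8°C per km
Height above start = (14.92 − 4) / 7.8 = 1.4 km
LCL altitude = 400 m + 1400 m = 1800 m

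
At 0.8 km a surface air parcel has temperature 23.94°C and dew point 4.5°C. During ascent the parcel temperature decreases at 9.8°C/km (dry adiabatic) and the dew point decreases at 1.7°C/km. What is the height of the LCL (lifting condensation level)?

T and T_d converge at 9.8 − 1.7 = 8.1°C per km
Height above start = (23.94 − 4.5) / 8.1 = 2.4 km
LCL altitude = 800 m + 2400 m = 3200 m

3.2 km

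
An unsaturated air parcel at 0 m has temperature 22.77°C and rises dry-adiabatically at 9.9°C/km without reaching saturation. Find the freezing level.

Height above start = (22.77 − 0) / 9.9 = 2.3 km
Altitude = 0 m + 2300 m = 2300 m

2300 m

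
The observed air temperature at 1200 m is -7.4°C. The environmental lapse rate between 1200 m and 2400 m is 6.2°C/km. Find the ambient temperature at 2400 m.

-14.84°C

1200–2400 m, environmental: Δz = 1.2 km ⇒ ΔT = -7.44°C; T = -14.84°C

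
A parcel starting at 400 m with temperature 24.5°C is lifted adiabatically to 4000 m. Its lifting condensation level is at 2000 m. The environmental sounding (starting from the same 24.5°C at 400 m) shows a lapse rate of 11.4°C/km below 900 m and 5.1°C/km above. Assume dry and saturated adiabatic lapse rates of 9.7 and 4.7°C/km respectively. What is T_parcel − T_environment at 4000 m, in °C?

-3.41°C (parcel cooler than environment)

Parcel:
  400 → 2000 m (dry, 9.7°C/km): ΔT = -9.7 × 1.6 = -15.52°C → T = 8.98°C
  2000 → 4000 m (saturated, 4.7°C/km): ΔT = -4.7 × 2 = -9.4°C → T = -0.42°C
Environment:
  400 → 900 m (environment, lower layer, 11.4°C/km): ΔT = -11.4 × 0.5 = -5.7°C → T = 18.8°C
  900 → 4000 m (environment, upper layer, 5.1°C/km): ΔT = -5.1 × 3.1 = -15.81°C → T = 2.99°C
T_parcel − T_env = -0.42 − 2.99 = -3.41°C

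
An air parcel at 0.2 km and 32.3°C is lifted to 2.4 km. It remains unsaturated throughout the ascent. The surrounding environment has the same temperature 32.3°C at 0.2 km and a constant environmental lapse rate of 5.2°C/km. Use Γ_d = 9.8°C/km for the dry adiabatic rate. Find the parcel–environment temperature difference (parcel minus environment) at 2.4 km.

-10.12°C (parcel cooler than environment)

Parcel:
  From 200 m to 2400 m (dry): cools by 9.8 × 2.2 = 21.56°C, giving 10.74°C.
Environment:
  From 200 m to 2400 m (environment): cools by 5.2 × 2.2 = 11.44°C, giving 20.86°C.
T_parcel − T_env = 10.74 − 20.86 = -10.12°C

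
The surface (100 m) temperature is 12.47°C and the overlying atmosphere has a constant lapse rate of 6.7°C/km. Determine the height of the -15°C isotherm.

Height above start = (12.47 − (-15)) / 6.7 = 4.1 km
Altitude = 100 m + 4100 m = 4200 m

4200 m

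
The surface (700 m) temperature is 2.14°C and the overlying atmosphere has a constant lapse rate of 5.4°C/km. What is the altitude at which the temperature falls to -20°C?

4800 m

Height above start = (2.14 − (-20)) / 5.4 = 4.1 km
Altitude = 700 m + 4100 m = 4800 m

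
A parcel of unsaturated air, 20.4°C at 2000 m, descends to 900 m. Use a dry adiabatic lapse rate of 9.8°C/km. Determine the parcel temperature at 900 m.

31.18°C

2000–900 m, dry adiabatic: Δz = 1.1 km ⇒ ΔT = +10.78°C; T = 31.18°C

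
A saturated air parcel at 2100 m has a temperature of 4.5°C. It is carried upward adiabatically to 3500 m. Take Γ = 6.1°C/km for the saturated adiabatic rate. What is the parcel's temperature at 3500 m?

Saturated adiabatic to 3500 m: -6.1 × 1.4 km = -8.54°C, so T = -4.04°C.

-4.04°C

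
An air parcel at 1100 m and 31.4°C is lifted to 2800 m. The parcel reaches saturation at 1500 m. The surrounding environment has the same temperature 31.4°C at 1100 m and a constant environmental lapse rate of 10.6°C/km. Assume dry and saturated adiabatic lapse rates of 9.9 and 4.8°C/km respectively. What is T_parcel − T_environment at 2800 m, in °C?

+7.82°C (parcel warmer than environment)

Parcel:
  1100 → 1500 m (dry, 9.9°C/km): ΔT = -9.9 × 0.4 = -3.96°C → T = 27.44°C
  1500 → 2800 m (saturated, 4.8°C/km): ΔT = -4.8 × 1.3 = -6.24°C → T = 21.2°C
Environment:
  1100 → 2800 m (environment, 10.6°C/km): ΔT = -10.6 × 1.7 = -18.02°C → T = 13.38°C
T_parcel − T_env = 21.2 − 13.38 = +7.82°C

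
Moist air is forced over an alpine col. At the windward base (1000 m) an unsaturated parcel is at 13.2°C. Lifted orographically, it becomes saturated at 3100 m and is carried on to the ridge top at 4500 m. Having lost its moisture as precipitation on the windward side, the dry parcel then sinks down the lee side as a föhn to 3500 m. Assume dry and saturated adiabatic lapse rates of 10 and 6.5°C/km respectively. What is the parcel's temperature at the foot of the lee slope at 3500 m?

-6.9°C

1000 → 3100 m (dry, 10°C/km): ΔT = -10 × 2.1 = -21°C → T = -7.8°C
3100 → 4500 m (saturated, 6.5°C/km): ΔT = -6.5 × 1.4 = -9.1°C → T = -16.9°C
4500 → 3500 m (dry descent, 10°C/km): ΔT = +10 × 1 = +10°C → T = -6.9°C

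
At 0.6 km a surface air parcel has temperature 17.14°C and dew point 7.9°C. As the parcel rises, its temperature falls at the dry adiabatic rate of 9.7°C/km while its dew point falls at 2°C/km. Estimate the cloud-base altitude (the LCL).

T and T_d converge at 9.7 − 2 = 7.7°C per km
Height above start = (17.14 − 7.9) / 7.7 = 1.2 km
LCL altitude = 600 m + 1200 m = 1800 m

1.8 km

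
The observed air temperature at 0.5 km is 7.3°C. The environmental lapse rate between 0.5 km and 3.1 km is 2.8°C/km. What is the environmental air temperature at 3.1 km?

500–3100 m, environmental: Δz = 2.6 km ⇒ ΔT = -7.28°C; T = 0.02°C

0.02°C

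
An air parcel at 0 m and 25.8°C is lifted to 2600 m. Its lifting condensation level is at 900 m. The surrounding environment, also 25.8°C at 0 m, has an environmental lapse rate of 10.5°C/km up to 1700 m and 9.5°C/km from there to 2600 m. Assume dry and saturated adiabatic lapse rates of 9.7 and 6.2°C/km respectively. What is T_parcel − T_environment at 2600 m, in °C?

+7.13°C (parcel warmer than environment)

Parcel:
  0 → 900 m (dry, 9.7°C/km): ΔT = -9.7 × 0.9 = -8.73°C → T = 17.07°C
  900 → 2600 m (saturated, 6.2°C/km): ΔT = -6.2 × 1.7 = -10.54°C → T = 6.53°C
Environment:
  0 → 1700 m (environment, lower layer, 10.5°C/km): ΔT = -10.5 × 1.7 = -17.85°C → T = 7.95°C
  1700 → 2600 m (environment, upper layer, 9.5°C/km): ΔT = -9.5 × 0.9 = -8.55°C → T = -0.6°C
T_parcel − T_env = 6.53 − (-0.6) = +7.13°C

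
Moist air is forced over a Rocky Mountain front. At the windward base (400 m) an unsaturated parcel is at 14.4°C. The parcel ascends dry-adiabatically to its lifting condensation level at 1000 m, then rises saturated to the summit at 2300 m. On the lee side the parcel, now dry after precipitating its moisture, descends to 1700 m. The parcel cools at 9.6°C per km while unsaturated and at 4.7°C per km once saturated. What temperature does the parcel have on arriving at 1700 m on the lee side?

Dry to 1000 m: -9.6 × 0.6 km = -5.76°C, so T = 8.64°C.
Saturated to 2300 m: -4.7 × 1.3 km = -6.11°C, so T = 2.53°C.
Dry descent to 1700 m: +9.6 × 0.6 km = +5.76°C, so T = 8.29°C.

8.29°C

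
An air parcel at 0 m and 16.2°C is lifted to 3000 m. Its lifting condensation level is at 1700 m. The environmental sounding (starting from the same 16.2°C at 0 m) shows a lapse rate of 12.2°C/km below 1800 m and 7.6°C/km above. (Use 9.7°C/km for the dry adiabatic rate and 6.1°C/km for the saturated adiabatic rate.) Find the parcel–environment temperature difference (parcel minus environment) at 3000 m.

+6.66°C (parcel warmer than environment)

Parcel:
  0–1700 m, dry: Δz = 1.7 km ⇒ ΔT = -16.49°C; T = -0.29°C
  1700–3000 m, saturated: Δz = 1.3 km ⇒ ΔT = -7.93°C; T = -8.22°C
Environment:
  0–1800 m, environment, lower layer: Δz = 1.8 km ⇒ ΔT = -21.96°C; T = -5.76°C
  1800–3000 m, environment, upper layer: Δz = 1.2 km ⇒ ΔT = -9.12°C; T = -14.88°C
T_parcel − T_env = -8.22 − (-14.88) = +6.66°C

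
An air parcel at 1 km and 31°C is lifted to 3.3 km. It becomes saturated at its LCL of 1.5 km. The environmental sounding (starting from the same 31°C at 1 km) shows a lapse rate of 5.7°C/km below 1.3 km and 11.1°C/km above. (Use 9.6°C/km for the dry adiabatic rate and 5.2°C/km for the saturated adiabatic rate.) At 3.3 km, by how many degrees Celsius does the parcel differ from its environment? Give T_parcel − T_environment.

+9.75°C (parcel warmer than environment)

Parcel:
  1000–1500 m, dry: Δz = 0.5 km ⇒ ΔT = -4.8°C; T = 26.2°C
  1500–3300 m, saturated: Δz = 1.8 km ⇒ ΔT = -9.36°C; T = 16.84°C
Environment:
  1000–1300 m, environment, lower layer: Δz = 0.3 km ⇒ ΔT = -1.71°C; T = 29.29°C
  1300–3300 m, environment, upper layer: Δz = 2 km ⇒ ΔT = -22.2°C; T = 7.09°C
T_parcel − T_env = 16.84 − 7.09 = +9.75°C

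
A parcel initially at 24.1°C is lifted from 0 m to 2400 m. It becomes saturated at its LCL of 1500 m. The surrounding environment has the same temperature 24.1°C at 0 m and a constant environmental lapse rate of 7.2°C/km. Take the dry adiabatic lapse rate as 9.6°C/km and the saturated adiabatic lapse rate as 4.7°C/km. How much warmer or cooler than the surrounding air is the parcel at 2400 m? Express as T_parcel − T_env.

-1.35°C (parcel cooler than environment)

Parcel:
  0–1500 m, dry: Δz = 1.5 km ⇒ ΔT = -14.4°C; T = 9.7°C
  1500–2400 m, saturated: Δz = 0.9 km ⇒ ΔT = -4.23°C; T = 5.47°C
Environment:
  0–2400 m, environment: Δz = 2.4 km ⇒ ΔT = -17.28°C; T = 6.82°C
T_parcel − T_env = 5.47 − 6.82 = -1.35°C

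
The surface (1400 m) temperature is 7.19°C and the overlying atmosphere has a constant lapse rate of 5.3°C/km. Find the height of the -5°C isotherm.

Height above start = (7.19 − (-5)) / 5.3 = 2.3 km
Altitude = 1400 m + 2300 m = 3700 m

3700 m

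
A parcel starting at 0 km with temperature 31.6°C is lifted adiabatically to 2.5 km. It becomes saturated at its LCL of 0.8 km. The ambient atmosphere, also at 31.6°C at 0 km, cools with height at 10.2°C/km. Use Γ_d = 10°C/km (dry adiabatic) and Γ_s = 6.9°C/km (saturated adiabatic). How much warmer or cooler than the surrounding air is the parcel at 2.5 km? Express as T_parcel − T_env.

Parcel:
  From 0 m to 800 m (dry): cools by 10 × 0.8 = 8°C, giving 23.6°C.
  From 800 m to 2500 m (saturated): cools by 6.9 × 1.7 = 11.73°C, giving 11.87°C.
Environment:
  From 0 m to 2500 m (environment): cools by 10.2 × 2.5 = 25.5°C, giving 6.1°C.
T_parcel − T_env = 11.87 − 6.1 = +5.77°C

+5.77°C (parcel warmer than environment)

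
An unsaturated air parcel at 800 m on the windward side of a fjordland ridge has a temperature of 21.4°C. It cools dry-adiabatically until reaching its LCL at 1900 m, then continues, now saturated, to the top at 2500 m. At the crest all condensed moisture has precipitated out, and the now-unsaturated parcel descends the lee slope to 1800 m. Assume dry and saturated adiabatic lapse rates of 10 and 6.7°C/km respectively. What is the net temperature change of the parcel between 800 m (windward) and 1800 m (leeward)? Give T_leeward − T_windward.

-8.02°C

800–1900 m, dry: Δz = 1.1 km ⇒ ΔT = -11°C; T = 10.4°C
1900–2500 m, saturated: Δz = 0.6 km ⇒ ΔT = -4.02°C; T = 6.38°C
2500–1800 m, dry descent: Δz = 0.7 km ⇒ ΔT = +7°C; T = 13.38°C
Net change vs windward start: 13.38 − 21.4 = -8.02°C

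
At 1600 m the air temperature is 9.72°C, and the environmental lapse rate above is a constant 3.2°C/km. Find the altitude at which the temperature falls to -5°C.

6200 m

Height above start = (9.72 − (-5)) / 3.2 = 4.6 km
Altitude = 1600 m + 4600 m = 6200 m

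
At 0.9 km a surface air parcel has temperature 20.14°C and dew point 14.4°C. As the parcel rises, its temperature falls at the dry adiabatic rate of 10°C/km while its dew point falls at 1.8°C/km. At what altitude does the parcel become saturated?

1.6 km

T and T_d converge at 10 − 1.8 = 8.2°C per km
Height above start = (20.14 − 14.4) / 8.2 = 0.7 km
LCL altitude = 900 m + 700 m = 1600 m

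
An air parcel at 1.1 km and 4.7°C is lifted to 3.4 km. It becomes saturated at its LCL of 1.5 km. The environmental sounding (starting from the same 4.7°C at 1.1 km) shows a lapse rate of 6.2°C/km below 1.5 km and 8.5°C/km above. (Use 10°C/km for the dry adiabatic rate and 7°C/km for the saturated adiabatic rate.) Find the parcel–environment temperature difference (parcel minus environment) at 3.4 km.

Parcel:
  Dry to 1500 m: -10 × 0.4 km = -4°C, so T = 0.7°C.
  Saturated to 3400 m: -7 × 1.9 km = -13.3°C, so T = -12.6°C.
Environment:
  Environment, lower layer to 1500 m: -6.2 × 0.4 km = -2.48°C, so T = 2.22°C.
  Environment, upper layer to 3400 m: -8.5 × 1.9 km = -16.15°C, so T = -13.93°C.
T_parcel − T_env = -12.6 − (-13.93) = +1.33°C

+1.33°C (parcel warmer than environment)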